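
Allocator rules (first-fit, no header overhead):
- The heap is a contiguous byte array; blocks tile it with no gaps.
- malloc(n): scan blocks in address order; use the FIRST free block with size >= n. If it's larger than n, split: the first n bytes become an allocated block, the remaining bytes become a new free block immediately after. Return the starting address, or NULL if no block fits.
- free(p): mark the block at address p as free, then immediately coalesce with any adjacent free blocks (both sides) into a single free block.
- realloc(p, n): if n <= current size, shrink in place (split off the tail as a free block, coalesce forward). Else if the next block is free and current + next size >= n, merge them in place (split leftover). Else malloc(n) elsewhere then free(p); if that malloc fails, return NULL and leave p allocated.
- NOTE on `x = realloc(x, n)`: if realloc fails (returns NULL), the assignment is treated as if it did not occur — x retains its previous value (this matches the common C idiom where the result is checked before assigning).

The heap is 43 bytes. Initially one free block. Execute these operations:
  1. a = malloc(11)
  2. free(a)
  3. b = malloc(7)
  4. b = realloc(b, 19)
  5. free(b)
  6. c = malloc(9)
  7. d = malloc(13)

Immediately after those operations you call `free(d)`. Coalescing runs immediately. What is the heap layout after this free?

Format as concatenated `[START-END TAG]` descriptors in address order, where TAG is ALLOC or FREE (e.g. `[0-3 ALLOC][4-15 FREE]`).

Op 1: a = malloc(11) -> a = 0; heap: [0-10 ALLOC][11-42 FREE]
Op 2: free(a) -> (freed a); heap: [0-42 FREE]
Op 3: b = malloc(7) -> b = 0; heap: [0-6 ALLOC][7-42 FREE]
Op 4: b = realloc(b, 19) -> b = 0; heap: [0-18 ALLOC][19-42 FREE]
Op 5: free(b) -> (freed b); heap: [0-42 FREE]
Op 6: c = malloc(9) -> c = 0; heap: [0-8 ALLOC][9-42 FREE]
Op 7: d = malloc(13) -> d = 9; heap: [0-8 ALLOC][9-21 ALLOC][22-42 FREE]
free(d): d = 9 -> block [9-21 ALLOC]; mark free, coalesce with adjacent free neighbors -> [0-8 ALLOC][9-42 FREE]

Answer: [0-8 ALLOC][9-42 FREE]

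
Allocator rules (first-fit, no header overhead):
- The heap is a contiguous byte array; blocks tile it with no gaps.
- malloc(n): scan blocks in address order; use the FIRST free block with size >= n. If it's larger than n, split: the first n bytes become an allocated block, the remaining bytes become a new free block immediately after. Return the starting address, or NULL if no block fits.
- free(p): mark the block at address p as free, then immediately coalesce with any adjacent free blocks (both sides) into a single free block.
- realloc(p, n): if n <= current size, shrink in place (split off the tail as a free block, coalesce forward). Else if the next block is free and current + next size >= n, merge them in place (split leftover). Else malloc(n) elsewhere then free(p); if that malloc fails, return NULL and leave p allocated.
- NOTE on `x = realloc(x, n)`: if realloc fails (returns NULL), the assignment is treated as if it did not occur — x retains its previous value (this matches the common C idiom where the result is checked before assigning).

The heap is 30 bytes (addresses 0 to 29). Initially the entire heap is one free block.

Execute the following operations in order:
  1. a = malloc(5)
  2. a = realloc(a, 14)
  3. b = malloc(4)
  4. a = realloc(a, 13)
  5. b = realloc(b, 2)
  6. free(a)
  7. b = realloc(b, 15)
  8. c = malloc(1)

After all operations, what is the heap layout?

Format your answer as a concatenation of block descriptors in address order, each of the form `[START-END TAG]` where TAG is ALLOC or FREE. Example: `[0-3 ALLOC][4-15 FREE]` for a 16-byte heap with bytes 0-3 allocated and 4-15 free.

Answer: [0-0 ALLOC][1-13 FREE][14-28 ALLOC][29-29 FREE]

Derivation:
Op 1: a = malloc(5) -> a = 0; heap: [0-4 ALLOC][5-29 FREE]
Op 2: a = realloc(a, 14) -> a = 0; heap: [0-13 ALLOC][14-29 FREE]
Op 3: b = malloc(4) -> b = 14; heap: [0-13 ALLOC][14-17 ALLOC][18-29 FREE]
Op 4: a = realloc(a, 13) -> a = 0; heap: [0-12 ALLOC][13-13 FREE][14-17 ALLOC][18-29 FREE]
Op 5: b = realloc(b, 2) -> b = 14; heap: [0-12 ALLOC][13-13 FREE][14-15 ALLOC][16-29 FREE]
Op 6: free(a) -> (freed a); heap: [0-13 FREE][14-15 ALLOC][16-29 FREE]
Op 7: b = realloc(b, 15) -> b = 14; heap: [0-13 FREE][14-28 ALLOC][29-29 FREE]
Op 8: c = malloc(1) -> c = 0; heap: [0-0 ALLOC][1-13 FREE][14-28 ALLOC][29-29 FREE]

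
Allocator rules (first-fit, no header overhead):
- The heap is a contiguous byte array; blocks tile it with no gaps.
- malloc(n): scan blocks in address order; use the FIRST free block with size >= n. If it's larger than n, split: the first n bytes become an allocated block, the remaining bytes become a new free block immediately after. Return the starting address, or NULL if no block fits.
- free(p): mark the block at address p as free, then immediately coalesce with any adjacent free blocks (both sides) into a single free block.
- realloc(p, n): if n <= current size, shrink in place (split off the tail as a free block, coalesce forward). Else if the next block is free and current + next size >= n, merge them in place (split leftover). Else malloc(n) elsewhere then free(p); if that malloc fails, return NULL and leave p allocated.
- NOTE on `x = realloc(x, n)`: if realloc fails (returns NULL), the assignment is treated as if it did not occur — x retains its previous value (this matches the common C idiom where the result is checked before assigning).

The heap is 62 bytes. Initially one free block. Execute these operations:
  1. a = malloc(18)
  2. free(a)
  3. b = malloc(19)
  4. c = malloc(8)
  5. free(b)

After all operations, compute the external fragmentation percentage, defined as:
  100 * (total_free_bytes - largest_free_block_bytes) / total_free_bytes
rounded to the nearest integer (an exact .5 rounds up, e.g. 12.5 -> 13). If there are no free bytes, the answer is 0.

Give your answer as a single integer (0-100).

Answer: 35

Derivation:
Op 1: a = malloc(18) -> a = 0; heap: [0-17 ALLOC][18-61 FREE]
Op 2: free(a) -> (freed a); heap: [0-61 FREE]
Op 3: b = malloc(19) -> b = 0; heap: [0-18 ALLOC][19-61 FREE]
Op 4: c = malloc(8) -> c = 19; heap: [0-18 ALLOC][19-26 ALLOC][27-61 FREE]
Op 5: free(b) -> (freed b); heap: [0-18 FREE][19-26 ALLOC][27-61 FREE]
Free blocks: [19 35] total_free=54 largest=35 -> 100*(54-35)/54 = 1900/54 ≈ 35.185 -> rounds to 35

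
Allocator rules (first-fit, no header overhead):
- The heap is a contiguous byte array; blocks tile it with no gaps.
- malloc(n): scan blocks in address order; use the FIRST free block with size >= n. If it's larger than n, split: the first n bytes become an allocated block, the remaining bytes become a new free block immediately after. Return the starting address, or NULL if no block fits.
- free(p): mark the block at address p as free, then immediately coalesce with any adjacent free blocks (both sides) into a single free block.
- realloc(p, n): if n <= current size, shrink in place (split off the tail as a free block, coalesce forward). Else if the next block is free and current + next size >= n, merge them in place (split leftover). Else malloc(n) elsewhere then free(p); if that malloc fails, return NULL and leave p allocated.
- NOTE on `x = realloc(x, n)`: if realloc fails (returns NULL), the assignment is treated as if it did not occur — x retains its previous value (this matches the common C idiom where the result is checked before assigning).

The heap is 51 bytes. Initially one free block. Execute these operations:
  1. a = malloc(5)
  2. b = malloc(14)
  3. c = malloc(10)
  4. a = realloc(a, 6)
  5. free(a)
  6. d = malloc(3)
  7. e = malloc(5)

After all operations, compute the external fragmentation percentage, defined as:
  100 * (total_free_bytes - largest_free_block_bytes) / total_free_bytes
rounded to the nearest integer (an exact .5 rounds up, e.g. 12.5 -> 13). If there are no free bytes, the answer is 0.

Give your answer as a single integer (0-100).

Answer: 11

Derivation:
Op 1: a = malloc(5) -> a = 0; heap: [0-4 ALLOC][5-50 FREE]
Op 2: b = malloc(14) -> b = 5; heap: [0-4 ALLOC][5-18 ALLOC][19-50 FREE]
Op 3: c = malloc(10) -> c = 19; heap: [0-4 ALLOC][5-18 ALLOC][19-28 ALLOC][29-50 FREE]
Op 4: a = realloc(a, 6) -> a = 29; heap: [0-4 FREE][5-18 ALLOC][19-28 ALLOC][29-34 ALLOC][35-50 FREE]
Op 5: free(a) -> (freed a); heap: [0-4 FREE][5-18 ALLOC][19-28 ALLOC][29-50 FREE]
Op 6: d = malloc(3) -> d = 0; heap: [0-2 ALLOC][3-4 FREE][5-18 ALLOC][19-28 ALLOC][29-50 FREE]
Op 7: e = malloc(5) -> e = 29; heap: [0-2 ALLOC][3-4 FREE][5-18 ALLOC][19-28 ALLOC][29-33 ALLOC][34-50 FREE]
Free blocks: [2 17] total_free=19 largest=17 -> 100*(19-17)/19 = 200/19 ≈ 10.526 -> rounds to 11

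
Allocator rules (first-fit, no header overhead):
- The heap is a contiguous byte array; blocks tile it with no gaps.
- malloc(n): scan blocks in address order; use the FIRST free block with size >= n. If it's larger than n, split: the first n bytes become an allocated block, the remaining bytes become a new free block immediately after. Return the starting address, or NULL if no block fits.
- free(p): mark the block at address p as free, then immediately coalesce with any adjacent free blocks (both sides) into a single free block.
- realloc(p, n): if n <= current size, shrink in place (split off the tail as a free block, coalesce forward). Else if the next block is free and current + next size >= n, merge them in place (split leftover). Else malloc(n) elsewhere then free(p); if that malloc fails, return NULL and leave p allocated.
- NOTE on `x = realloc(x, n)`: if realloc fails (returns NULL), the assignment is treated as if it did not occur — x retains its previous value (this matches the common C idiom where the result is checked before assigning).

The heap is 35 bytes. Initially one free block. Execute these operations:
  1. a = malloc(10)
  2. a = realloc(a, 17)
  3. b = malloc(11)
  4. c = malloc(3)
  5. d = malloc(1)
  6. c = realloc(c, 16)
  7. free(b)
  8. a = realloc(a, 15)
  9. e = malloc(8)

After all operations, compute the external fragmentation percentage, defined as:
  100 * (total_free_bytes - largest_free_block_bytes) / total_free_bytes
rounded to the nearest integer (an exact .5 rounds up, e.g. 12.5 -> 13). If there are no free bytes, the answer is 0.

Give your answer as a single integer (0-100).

Op 1: a = malloc(10) -> a = 0; heap: [0-9 ALLOC][10-34 FREE]
Op 2: a = realloc(a, 17) -> a = 0; heap: [0-16 ALLOC][17-34 FREE]
Op 3: b = malloc(11) -> b = 17; heap: [0-16 ALLOC][17-27 ALLOC][28-34 FREE]
Op 4: c = malloc(3) -> c = 28; heap: [0-16 ALLOC][17-27 ALLOC][28-30 ALLOC][31-34 FREE]
Op 5: d = malloc(1) -> d = 31; heap: [0-16 ALLOC][17-27 ALLOC][28-30 ALLOC][31-31 ALLOC][32-34 FREE]
Op 6: c = realloc(c, 16) -> NULL (c unchanged); heap: [0-16 ALLOC][17-27 ALLOC][28-30 ALLOC][31-31 ALLOC][32-34 FREE]
Op 7: free(b) -> (freed b); heap: [0-16 ALLOC][17-27 FREE][28-30 ALLOC][31-31 ALLOC][32-34 FREE]
Op 8: a = realloc(a, 15) -> a = 0; heap: [0-14 ALLOC][15-27 FREE][28-30 ALLOC][31-31 ALLOC][32-34 FREE]
Op 9: e = malloc(8) -> e = 15; heap: [0-14 ALLOC][15-22 ALLOC][23-27 FREE][28-30 ALLOC][31-31 ALLOC][32-34 FREE]
Free blocks: [5 3] total_free=8 largest=5 -> 100*(8-5)/8 = 300/8 = 37.5 -> rounds to 38

Answer: 38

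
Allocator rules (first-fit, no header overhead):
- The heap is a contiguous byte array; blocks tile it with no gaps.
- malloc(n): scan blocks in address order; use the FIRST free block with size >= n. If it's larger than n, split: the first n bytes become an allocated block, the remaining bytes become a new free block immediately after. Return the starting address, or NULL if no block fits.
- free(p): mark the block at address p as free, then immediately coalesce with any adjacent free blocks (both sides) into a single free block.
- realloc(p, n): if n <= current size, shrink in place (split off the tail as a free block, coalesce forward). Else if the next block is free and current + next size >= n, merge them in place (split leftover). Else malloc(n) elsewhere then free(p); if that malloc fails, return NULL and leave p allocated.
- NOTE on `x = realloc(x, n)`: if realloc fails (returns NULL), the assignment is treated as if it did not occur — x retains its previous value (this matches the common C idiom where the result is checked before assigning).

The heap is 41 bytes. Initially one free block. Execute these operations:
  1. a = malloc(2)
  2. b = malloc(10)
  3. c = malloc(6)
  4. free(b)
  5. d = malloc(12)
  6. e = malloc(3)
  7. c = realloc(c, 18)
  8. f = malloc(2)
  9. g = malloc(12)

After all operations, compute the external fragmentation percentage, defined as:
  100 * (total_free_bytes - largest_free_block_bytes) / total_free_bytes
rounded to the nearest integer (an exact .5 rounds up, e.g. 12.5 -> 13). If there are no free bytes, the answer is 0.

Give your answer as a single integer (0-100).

Op 1: a = malloc(2) -> a = 0; heap: [0-1 ALLOC][2-40 FREE]
Op 2: b = malloc(10) -> b = 2; heap: [0-1 ALLOC][2-11 ALLOC][12-40 FREE]
Op 3: c = malloc(6) -> c = 12; heap: [0-1 ALLOC][2-11 ALLOC][12-17 ALLOC][18-40 FREE]
Op 4: free(b) -> (freed b); heap: [0-1 ALLOC][2-11 FREE][12-17 ALLOC][18-40 FREE]
Op 5: d = malloc(12) -> d = 18; heap: [0-1 ALLOC][2-11 FREE][12-17 ALLOC][18-29 ALLOC][30-40 FREE]
Op 6: e = malloc(3) -> e = 2; heap: [0-1 ALLOC][2-4 ALLOC][5-11 FREE][12-17 ALLOC][18-29 ALLOC][30-40 FREE]
Op 7: c = realloc(c, 18) -> NULL (c unchanged); heap: [0-1 ALLOC][2-4 ALLOC][5-11 FREE][12-17 ALLOC][18-29 ALLOC][30-40 FREE]
Op 8: f = malloc(2) -> f = 5; heap: [0-1 ALLOC][2-4 ALLOC][5-6 ALLOC][7-11 FREE][12-17 ALLOC][18-29 ALLOC][30-40 FREE]
Op 9: g = malloc(12) -> g = NULL; heap: [0-1 ALLOC][2-4 ALLOC][5-6 ALLOC][7-11 FREE][12-17 ALLOC][18-29 ALLOC][30-40 FREE]
Free blocks: [5 11] total_free=16 largest=11 -> 100*(16-11)/16 = 500/16 = 31.25 -> rounds to 31

Answer: 31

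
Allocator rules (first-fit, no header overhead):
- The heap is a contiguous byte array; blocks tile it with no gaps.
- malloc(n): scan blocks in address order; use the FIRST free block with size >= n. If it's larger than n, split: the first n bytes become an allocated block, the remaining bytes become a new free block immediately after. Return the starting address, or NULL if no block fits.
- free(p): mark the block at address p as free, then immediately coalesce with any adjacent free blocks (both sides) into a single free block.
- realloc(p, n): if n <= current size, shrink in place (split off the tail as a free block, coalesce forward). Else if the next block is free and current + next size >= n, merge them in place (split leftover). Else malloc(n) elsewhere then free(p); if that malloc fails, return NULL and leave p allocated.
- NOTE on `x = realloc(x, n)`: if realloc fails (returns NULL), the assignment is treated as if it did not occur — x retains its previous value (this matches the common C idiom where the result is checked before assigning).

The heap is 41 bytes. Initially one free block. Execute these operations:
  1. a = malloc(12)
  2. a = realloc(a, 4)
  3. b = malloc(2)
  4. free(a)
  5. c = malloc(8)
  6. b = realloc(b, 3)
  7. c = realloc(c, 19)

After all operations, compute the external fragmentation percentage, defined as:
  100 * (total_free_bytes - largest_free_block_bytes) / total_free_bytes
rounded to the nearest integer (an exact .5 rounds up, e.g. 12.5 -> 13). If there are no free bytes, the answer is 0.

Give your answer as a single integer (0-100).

Answer: 16

Derivation:
Op 1: a = malloc(12) -> a = 0; heap: [0-11 ALLOC][12-40 FREE]
Op 2: a = realloc(a, 4) -> a = 0; heap: [0-3 ALLOC][4-40 FREE]
Op 3: b = malloc(2) -> b = 4; heap: [0-3 ALLOC][4-5 ALLOC][6-40 FREE]
Op 4: free(a) -> (freed a); heap: [0-3 FREE][4-5 ALLOC][6-40 FREE]
Op 5: c = malloc(8) -> c = 6; heap: [0-3 FREE][4-5 ALLOC][6-13 ALLOC][14-40 FREE]
Op 6: b = realloc(b, 3) -> b = 0; heap: [0-2 ALLOC][3-5 FREE][6-13 ALLOC][14-40 FREE]
Op 7: c = realloc(c, 19) -> c = 6; heap: [0-2 ALLOC][3-5 FREE][6-24 ALLOC][25-40 FREE]
Free blocks: [3 16] total_free=19 largest=16 -> 100*(19-16)/19 = 300/19 ≈ 15.789 -> rounds to 16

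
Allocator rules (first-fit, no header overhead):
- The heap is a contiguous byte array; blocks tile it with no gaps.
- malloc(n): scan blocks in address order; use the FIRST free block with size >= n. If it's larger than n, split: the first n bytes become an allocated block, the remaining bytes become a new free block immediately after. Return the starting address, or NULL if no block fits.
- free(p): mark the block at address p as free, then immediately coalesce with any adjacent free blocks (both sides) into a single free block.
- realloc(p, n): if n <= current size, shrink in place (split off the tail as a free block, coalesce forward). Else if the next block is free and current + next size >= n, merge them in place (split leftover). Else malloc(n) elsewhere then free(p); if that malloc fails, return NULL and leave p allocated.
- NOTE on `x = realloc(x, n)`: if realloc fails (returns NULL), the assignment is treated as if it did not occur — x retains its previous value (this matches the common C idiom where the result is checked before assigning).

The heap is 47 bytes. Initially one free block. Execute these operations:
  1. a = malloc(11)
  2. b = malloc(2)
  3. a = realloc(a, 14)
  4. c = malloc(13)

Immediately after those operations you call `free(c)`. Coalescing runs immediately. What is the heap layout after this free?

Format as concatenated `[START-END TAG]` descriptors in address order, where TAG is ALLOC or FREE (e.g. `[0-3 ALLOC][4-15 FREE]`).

Op 1: a = malloc(11) -> a = 0; heap: [0-10 ALLOC][11-46 FREE]
Op 2: b = malloc(2) -> b = 11; heap: [0-10 ALLOC][11-12 ALLOC][13-46 FREE]
Op 3: a = realloc(a, 14) -> a = 13; heap: [0-10 FREE][11-12 ALLOC][13-26 ALLOC][27-46 FREE]
Op 4: c = malloc(13) -> c = 27; heap: [0-10 FREE][11-12 ALLOC][13-26 ALLOC][27-39 ALLOC][40-46 FREE]
free(c): c = 27 -> block [27-39 ALLOC]; mark free, coalesce with adjacent free neighbors -> [0-10 FREE][11-12 ALLOC][13-26 ALLOC][27-46 FREE]

Answer: [0-10 FREE][11-12 ALLOC][13-26 ALLOC][27-46 FREE]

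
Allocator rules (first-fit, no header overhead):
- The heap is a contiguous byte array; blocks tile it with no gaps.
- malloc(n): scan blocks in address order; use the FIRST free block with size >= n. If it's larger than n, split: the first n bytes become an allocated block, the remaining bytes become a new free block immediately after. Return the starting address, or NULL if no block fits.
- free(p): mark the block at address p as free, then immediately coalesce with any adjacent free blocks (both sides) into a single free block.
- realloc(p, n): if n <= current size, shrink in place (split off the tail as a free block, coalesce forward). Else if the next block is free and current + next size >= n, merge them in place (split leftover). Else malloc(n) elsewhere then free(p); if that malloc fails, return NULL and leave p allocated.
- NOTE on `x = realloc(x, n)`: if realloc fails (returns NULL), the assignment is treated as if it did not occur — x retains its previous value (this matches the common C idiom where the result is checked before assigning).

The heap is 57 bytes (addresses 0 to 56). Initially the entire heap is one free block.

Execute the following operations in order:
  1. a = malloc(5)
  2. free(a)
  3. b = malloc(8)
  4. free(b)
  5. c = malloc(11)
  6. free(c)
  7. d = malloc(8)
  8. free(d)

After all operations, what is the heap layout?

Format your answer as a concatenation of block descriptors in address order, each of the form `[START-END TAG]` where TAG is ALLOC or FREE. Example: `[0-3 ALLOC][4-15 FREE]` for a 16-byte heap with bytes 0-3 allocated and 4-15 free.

Op 1: a = malloc(5) -> a = 0; heap: [0-4 ALLOC][5-56 FREE]
Op 2: free(a) -> (freed a); heap: [0-56 FREE]
Op 3: b = malloc(8) -> b = 0; heap: [0-7 ALLOC][8-56 FREE]
Op 4: free(b) -> (freed b); heap: [0-56 FREE]
Op 5: c = malloc(11) -> c = 0; heap: [0-10 ALLOC][11-56 FREE]
Op 6: free(c) -> (freed c); heap: [0-56 FREE]
Op 7: d = malloc(8) -> d = 0; heap: [0-7 ALLOC][8-56 FREE]
Op 8: free(d) -> (freed d); heap: [0-56 FREE]

Answer: [0-56 FREE]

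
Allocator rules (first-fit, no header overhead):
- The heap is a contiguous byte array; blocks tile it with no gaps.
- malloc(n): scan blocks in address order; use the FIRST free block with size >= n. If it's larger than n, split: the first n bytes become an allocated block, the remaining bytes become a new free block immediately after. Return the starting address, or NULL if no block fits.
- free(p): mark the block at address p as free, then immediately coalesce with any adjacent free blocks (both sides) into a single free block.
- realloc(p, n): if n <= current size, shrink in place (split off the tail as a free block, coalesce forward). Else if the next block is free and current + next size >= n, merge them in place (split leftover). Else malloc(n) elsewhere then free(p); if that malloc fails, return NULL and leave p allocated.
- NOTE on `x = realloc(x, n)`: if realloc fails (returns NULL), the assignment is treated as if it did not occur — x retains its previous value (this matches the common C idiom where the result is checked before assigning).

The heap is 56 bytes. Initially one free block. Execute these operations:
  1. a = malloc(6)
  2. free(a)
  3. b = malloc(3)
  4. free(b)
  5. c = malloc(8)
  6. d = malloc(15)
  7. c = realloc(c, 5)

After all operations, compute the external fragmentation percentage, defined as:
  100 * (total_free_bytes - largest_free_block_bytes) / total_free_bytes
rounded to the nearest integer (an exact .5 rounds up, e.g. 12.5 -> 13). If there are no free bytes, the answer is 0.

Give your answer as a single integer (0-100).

Op 1: a = malloc(6) -> a = 0; heap: [0-5 ALLOC][6-55 FREE]
Op 2: free(a) -> (freed a); heap: [0-55 FREE]
Op 3: b = malloc(3) -> b = 0; heap: [0-2 ALLOC][3-55 FREE]
Op 4: free(b) -> (freed b); heap: [0-55 FREE]
Op 5: c = malloc(8) -> c = 0; heap: [0-7 ALLOC][8-55 FREE]
Op 6: d = malloc(15) -> d = 8; heap: [0-7 ALLOC][8-22 ALLOC][23-55 FREE]
Op 7: c = realloc(c, 5) -> c = 0; heap: [0-4 ALLOC][5-7 FREE][8-22 ALLOC][23-55 FREE]
Free blocks: [3 33] total_free=36 largest=33 -> 100*(36-33)/36 = 300/36 ≈ 8.333 -> rounds to 8

Answer: 8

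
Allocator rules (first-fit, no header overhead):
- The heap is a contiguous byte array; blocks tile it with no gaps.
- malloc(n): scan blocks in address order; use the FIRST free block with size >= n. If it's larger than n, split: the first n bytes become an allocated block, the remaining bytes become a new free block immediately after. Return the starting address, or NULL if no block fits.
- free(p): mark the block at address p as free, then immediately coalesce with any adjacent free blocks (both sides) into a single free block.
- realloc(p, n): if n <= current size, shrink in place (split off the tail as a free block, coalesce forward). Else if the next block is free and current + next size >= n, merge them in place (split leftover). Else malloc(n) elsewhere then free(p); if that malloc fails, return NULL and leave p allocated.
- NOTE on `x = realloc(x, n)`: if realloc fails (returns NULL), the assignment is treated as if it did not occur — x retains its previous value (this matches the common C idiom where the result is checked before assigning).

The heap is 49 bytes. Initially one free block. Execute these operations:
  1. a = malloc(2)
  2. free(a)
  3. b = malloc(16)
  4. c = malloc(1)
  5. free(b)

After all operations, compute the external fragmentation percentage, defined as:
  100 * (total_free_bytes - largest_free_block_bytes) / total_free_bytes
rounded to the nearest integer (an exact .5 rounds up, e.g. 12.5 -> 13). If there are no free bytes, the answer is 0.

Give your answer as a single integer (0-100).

Answer: 33

Derivation:
Op 1: a = malloc(2) -> a = 0; heap: [0-1 ALLOC][2-48 FREE]
Op 2: free(a) -> (freed a); heap: [0-48 FREE]
Op 3: b = malloc(16) -> b = 0; heap: [0-15 ALLOC][16-48 FREE]
Op 4: c = malloc(1) -> c = 16; heap: [0-15 ALLOC][16-16 ALLOC][17-48 FREE]
Op 5: free(b) -> (freed b); heap: [0-15 FREE][16-16 ALLOC][17-48 FREE]
Free blocks: [16 32] total_free=48 largest=32 -> 100*(48-32)/48 = 1600/48 ≈ 33.333 -> rounds to 33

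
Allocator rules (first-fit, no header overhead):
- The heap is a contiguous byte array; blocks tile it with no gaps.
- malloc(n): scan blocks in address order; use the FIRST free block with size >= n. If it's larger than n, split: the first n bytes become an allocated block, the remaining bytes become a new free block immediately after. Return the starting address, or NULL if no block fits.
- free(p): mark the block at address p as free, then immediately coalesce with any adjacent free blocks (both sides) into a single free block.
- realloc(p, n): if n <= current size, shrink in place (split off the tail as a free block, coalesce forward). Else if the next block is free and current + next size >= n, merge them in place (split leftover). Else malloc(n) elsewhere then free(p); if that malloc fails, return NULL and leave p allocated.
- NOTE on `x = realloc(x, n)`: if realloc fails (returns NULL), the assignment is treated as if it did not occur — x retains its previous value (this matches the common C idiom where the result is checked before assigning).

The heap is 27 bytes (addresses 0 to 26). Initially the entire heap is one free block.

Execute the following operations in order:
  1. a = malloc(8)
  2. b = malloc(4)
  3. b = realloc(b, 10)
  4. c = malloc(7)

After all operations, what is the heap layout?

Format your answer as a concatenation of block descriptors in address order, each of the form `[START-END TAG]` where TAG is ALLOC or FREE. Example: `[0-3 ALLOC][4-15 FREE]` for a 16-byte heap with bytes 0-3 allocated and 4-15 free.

Op 1: a = malloc(8) -> a = 0; heap: [0-7 ALLOC][8-26 FREE]
Op 2: b = malloc(4) -> b = 8; heap: [0-7 ALLOC][8-11 ALLOC][12-26 FREE]
Op 3: b = realloc(b, 10) -> b = 8; heap: [0-7 ALLOC][8-17 ALLOC][18-26 FREE]
Op 4: c = malloc(7) -> c = 18; heap: [0-7 ALLOC][8-17 ALLOC][18-24 ALLOC][25-26 FREE]

Answer: [0-7 ALLOC][8-17 ALLOC][18-24 ALLOC][25-26 FREE]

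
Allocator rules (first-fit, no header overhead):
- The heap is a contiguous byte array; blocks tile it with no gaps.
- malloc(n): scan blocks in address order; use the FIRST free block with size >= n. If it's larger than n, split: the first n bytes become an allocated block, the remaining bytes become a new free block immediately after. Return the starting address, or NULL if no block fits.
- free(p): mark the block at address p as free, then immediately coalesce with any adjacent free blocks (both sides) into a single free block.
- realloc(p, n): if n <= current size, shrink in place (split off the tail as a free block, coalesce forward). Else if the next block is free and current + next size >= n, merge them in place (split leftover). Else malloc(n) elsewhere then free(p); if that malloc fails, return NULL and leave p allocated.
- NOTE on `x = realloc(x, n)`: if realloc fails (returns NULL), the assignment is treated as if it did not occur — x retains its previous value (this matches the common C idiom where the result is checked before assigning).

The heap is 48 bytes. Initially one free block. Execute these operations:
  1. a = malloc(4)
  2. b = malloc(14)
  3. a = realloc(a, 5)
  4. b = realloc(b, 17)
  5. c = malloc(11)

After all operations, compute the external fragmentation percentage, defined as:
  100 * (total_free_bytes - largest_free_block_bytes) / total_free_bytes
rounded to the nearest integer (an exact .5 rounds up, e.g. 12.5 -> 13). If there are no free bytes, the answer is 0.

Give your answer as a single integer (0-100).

Op 1: a = malloc(4) -> a = 0; heap: [0-3 ALLOC][4-47 FREE]
Op 2: b = malloc(14) -> b = 4; heap: [0-3 ALLOC][4-17 ALLOC][18-47 FREE]
Op 3: a = realloc(a, 5) -> a = 18; heap: [0-3 FREE][4-17 ALLOC][18-22 ALLOC][23-47 FREE]
Op 4: b = realloc(b, 17) -> b = 23; heap: [0-17 FREE][18-22 ALLOC][23-39 ALLOC][40-47 FREE]
Op 5: c = malloc(11) -> c = 0; heap: [0-10 ALLOC][11-17 FREE][18-22 ALLOC][23-39 ALLOC][40-47 FREE]
Free blocks: [7 8] total_free=15 largest=8 -> 100*(15-8)/15 = 700/15 ≈ 46.667 -> rounds to 47

Answer: 47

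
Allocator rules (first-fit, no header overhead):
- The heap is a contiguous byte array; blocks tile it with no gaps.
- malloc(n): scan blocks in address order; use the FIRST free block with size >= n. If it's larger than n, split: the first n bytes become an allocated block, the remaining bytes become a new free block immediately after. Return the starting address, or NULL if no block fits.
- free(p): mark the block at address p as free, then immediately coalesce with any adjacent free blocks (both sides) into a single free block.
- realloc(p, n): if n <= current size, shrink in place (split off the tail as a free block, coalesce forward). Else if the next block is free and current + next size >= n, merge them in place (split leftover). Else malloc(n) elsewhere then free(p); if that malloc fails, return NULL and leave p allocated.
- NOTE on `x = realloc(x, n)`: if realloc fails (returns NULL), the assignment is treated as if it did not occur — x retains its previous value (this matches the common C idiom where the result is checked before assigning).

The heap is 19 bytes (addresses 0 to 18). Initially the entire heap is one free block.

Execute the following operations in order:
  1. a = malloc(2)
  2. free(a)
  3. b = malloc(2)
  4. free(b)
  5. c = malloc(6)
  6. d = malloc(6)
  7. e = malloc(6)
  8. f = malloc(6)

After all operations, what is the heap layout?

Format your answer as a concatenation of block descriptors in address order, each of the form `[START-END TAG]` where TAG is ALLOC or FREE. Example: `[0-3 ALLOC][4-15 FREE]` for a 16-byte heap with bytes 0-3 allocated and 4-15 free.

Op 1: a = malloc(2) -> a = 0; heap: [0-1 ALLOC][2-18 FREE]
Op 2: free(a) -> (freed a); heap: [0-18 FREE]
Op 3: b = malloc(2) -> b = 0; heap: [0-1 ALLOC][2-18 FREE]
Op 4: free(b) -> (freed b); heap: [0-18 FREE]
Op 5: c = malloc(6) -> c = 0; heap: [0-5 ALLOC][6-18 FREE]
Op 6: d = malloc(6) -> d = 6; heap: [0-5 ALLOC][6-11 ALLOC][12-18 FREE]
Op 7: e = malloc(6) -> e = 12; heap: [0-5 ALLOC][6-11 ALLOC][12-17 ALLOC][18-18 FREE]
Op 8: f = malloc(6) -> f = NULL; heap: [0-5 ALLOC][6-11 ALLOC][12-17 ALLOC][18-18 FREE]

Answer: [0-5 ALLOC][6-11 ALLOC][12-17 ALLOC][18-18 FREE]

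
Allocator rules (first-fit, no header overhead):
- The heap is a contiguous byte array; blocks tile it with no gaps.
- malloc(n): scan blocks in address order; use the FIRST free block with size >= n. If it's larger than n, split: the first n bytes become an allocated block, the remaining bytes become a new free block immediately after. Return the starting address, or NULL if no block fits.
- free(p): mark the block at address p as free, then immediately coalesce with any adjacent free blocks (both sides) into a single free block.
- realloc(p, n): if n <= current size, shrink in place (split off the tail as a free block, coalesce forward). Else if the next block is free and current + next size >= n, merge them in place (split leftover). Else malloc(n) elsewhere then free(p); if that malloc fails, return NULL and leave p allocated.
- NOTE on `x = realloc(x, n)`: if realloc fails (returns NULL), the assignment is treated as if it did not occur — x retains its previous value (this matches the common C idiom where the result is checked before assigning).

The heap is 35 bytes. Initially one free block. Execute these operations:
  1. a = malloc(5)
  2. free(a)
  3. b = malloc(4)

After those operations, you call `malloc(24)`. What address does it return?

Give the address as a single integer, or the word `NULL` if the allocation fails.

Answer: 4

Derivation:
Op 1: a = malloc(5) -> a = 0; heap: [0-4 ALLOC][5-34 FREE]
Op 2: free(a) -> (freed a); heap: [0-34 FREE]
Op 3: b = malloc(4) -> b = 0; heap: [0-3 ALLOC][4-34 FREE]
malloc(24): first-fit scan over [0-3 ALLOC][4-34 FREE] -> 4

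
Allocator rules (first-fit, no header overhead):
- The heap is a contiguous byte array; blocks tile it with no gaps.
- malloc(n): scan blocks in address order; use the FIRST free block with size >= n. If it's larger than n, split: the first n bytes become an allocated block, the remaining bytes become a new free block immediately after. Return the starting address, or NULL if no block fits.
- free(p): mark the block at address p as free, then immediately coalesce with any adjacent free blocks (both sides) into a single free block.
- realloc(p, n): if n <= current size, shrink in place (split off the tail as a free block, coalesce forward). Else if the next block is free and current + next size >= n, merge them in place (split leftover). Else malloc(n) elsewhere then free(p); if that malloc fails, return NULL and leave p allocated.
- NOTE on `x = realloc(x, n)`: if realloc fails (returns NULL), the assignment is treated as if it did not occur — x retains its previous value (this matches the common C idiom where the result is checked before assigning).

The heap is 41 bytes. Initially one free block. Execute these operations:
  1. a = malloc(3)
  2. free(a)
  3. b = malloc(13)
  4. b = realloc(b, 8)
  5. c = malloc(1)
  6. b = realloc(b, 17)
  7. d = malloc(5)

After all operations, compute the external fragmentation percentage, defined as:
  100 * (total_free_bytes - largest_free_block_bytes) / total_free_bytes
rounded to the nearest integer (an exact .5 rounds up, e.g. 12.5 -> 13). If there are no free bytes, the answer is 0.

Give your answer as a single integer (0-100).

Op 1: a = malloc(3) -> a = 0; heap: [0-2 ALLOC][3-40 FREE]
Op 2: free(a) -> (freed a); heap: [0-40 FREE]
Op 3: b = malloc(13) -> b = 0; heap: [0-12 ALLOC][13-40 FREE]
Op 4: b = realloc(b, 8) -> b = 0; heap: [0-7 ALLOC][8-40 FREE]
Op 5: c = malloc(1) -> c = 8; heap: [0-7 ALLOC][8-8 ALLOC][9-40 FREE]
Op 6: b = realloc(b, 17) -> b = 9; heap: [0-7 FREE][8-8 ALLOC][9-25 ALLOC][26-40 FREE]
Op 7: d = malloc(5) -> d = 0; heap: [0-4 ALLOC][5-7 FREE][8-8 ALLOC][9-25 ALLOC][26-40 FREE]
Free blocks: [3 15] total_free=18 largest=15 -> 100*(18-15)/18 = 300/18 ≈ 16.667 -> rounds to 17

Answer: 17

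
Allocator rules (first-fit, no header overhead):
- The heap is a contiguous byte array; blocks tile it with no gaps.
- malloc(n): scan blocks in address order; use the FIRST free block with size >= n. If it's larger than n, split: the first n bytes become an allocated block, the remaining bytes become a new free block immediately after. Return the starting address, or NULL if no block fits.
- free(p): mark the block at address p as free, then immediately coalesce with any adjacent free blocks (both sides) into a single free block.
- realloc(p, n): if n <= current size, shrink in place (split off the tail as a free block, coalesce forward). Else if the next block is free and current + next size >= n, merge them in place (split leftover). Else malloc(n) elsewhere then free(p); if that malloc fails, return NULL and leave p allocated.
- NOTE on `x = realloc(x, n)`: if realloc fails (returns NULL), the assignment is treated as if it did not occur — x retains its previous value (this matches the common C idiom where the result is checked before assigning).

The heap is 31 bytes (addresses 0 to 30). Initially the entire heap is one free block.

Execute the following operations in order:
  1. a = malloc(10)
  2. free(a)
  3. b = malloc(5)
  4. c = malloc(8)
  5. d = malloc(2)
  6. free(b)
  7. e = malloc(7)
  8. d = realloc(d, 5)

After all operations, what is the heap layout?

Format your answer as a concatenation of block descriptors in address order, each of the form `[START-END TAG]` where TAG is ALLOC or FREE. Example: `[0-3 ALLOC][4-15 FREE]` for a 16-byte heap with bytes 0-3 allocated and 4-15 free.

Op 1: a = malloc(10) -> a = 0; heap: [0-9 ALLOC][10-30 FREE]
Op 2: free(a) -> (freed a); heap: [0-30 FREE]
Op 3: b = malloc(5) -> b = 0; heap: [0-4 ALLOC][5-30 FREE]
Op 4: c = malloc(8) -> c = 5; heap: [0-4 ALLOC][5-12 ALLOC][13-30 FREE]
Op 5: d = malloc(2) -> d = 13; heap: [0-4 ALLOC][5-12 ALLOC][13-14 ALLOC][15-30 FREE]
Op 6: free(b) -> (freed b); heap: [0-4 FREE][5-12 ALLOC][13-14 ALLOC][15-30 FREE]
Op 7: e = malloc(7) -> e = 15; heap: [0-4 FREE][5-12 ALLOC][13-14 ALLOC][15-21 ALLOC][22-30 FREE]
Op 8: d = realloc(d, 5) -> d = 0; heap: [0-4 ALLOC][5-12 ALLOC][13-14 FREE][15-21 ALLOC][22-30 FREE]

Answer: [0-4 ALLOC][5-12 ALLOC][13-14 FREE][15-21 ALLOC][22-30 FREE]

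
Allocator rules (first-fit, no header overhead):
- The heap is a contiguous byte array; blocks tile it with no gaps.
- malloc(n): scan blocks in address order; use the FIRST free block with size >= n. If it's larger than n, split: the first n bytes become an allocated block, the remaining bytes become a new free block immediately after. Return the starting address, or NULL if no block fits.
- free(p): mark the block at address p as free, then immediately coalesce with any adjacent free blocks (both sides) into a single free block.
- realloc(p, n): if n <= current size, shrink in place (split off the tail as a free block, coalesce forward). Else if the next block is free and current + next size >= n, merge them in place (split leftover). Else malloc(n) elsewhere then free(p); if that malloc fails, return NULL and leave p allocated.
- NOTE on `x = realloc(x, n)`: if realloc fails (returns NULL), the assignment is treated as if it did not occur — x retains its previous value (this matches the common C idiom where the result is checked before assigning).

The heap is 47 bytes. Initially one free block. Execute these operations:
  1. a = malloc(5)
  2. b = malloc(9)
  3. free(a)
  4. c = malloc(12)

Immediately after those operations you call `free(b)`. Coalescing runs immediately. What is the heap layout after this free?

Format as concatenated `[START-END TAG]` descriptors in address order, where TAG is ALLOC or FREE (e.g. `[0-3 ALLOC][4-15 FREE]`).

Answer: [0-13 FREE][14-25 ALLOC][26-46 FREE]

Derivation:
Op 1: a = malloc(5) -> a = 0; heap: [0-4 ALLOC][5-46 FREE]
Op 2: b = malloc(9) -> b = 5; heap: [0-4 ALLOC][5-13 ALLOC][14-46 FREE]
Op 3: free(a) -> (freed a); heap: [0-4 FREE][5-13 ALLOC][14-46 FREE]
Op 4: c = malloc(12) -> c = 14; heap: [0-4 FREE][5-13 ALLOC][14-25 ALLOC][26-46 FREE]
free(b): b = 5 -> block [5-13 ALLOC]; mark free, coalesce with adjacent free neighbors -> [0-13 FREE][14-25 ALLOC][26-46 FREE]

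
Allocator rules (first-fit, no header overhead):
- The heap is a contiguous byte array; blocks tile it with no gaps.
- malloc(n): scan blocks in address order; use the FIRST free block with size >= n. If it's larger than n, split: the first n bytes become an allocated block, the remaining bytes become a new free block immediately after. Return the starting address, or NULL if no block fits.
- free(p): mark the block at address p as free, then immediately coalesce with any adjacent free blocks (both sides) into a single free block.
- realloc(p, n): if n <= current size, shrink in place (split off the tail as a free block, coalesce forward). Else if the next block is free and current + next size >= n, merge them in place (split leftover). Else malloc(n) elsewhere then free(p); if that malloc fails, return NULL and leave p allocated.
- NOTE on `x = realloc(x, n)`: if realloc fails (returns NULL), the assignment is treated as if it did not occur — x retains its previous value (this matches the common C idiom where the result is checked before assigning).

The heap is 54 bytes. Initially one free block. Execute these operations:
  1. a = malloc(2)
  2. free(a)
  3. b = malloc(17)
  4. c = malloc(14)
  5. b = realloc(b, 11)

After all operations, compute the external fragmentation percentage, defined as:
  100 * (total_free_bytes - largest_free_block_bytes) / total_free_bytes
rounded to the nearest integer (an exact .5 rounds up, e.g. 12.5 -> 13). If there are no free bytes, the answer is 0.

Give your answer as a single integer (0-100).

Op 1: a = malloc(2) -> a = 0; heap: [0-1 ALLOC][2-53 FREE]
Op 2: free(a) -> (freed a); heap: [0-53 FREE]
Op 3: b = malloc(17) -> b = 0; heap: [0-16 ALLOC][17-53 FREE]
Op 4: c = malloc(14) -> c = 17; heap: [0-16 ALLOC][17-30 ALLOC][31-53 FREE]
Op 5: b = realloc(b, 11) -> b = 0; heap: [0-10 ALLOC][11-16 FREE][17-30 ALLOC][31-53 FREE]
Free blocks: [6 23] total_free=29 largest=23 -> 100*(29-23)/29 = 600/29 ≈ 20.690 -> rounds to 21

Answer: 21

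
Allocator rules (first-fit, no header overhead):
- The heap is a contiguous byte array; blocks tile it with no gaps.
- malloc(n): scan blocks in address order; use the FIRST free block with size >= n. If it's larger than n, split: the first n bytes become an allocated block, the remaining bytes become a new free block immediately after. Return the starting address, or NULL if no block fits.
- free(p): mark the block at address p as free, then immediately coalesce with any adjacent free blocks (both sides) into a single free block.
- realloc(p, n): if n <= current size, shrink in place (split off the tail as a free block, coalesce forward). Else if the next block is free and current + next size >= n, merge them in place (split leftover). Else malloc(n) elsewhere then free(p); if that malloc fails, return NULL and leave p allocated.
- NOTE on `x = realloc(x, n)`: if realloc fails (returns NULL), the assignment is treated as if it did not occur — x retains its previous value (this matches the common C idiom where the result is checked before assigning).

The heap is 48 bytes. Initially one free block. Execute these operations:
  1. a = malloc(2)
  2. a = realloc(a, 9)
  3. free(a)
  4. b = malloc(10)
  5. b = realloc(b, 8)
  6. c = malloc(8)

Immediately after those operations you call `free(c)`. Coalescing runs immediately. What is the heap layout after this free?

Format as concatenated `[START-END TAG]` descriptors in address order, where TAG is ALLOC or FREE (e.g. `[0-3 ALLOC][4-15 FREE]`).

Answer: [0-7 ALLOC][8-47 FREE]

Derivation:
Op 1: a = malloc(2) -> a = 0; heap: [0-1 ALLOC][2-47 FREE]
Op 2: a = realloc(a, 9) -> a = 0; heap: [0-8 ALLOC][9-47 FREE]
Op 3: free(a) -> (freed a); heap: [0-47 FREE]
Op 4: b = malloc(10) -> b = 0; heap: [0-9 ALLOC][10-47 FREE]
Op 5: b = realloc(b, 8) -> b = 0; heap: [0-7 ALLOC][8-47 FREE]
Op 6: c = malloc(8) -> c = 8; heap: [0-7 ALLOC][8-15 ALLOC][16-47 FREE]
free(c): c = 8 -> block [8-15 ALLOC]; mark free, coalesce with adjacent free neighbors -> [0-7 ALLOC][8-47 FREE]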